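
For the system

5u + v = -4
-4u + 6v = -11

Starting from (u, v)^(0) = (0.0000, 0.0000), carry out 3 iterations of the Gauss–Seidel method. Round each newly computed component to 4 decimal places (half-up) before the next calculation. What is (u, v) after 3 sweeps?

Iteration 1:
  u = (-4 - (1)·0.0000) / (5) = -0.8000
  v = (-11 - (-4)·-0.8000) / (6) = -2.3667
Iteration 2:
  u = (-4 - (1)·-2.3667) / (5) = -0.3267
  v = (-11 - (-4)·-0.3267) / (6) = -2.0511
Iteration 3:
  u = (-4 - (1)·-2.0511) / (5) = -0.3898
  v = (-11 - (-4)·-0.3898) / (6) = -2.0932

(-0.3898, -2.0932)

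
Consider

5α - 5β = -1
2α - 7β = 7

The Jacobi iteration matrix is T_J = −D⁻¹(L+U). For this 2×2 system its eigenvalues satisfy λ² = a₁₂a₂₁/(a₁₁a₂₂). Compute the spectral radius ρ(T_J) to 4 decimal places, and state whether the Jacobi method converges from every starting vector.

0.5345

a₁₂a₂₁/(a₁₁a₂₂) = (-5)·(2) / ((5)·(-7)) = 0.285714
ρ = √|0.285714| = √0.285714 = 0.5345
ρ < 1, so Jacobi converges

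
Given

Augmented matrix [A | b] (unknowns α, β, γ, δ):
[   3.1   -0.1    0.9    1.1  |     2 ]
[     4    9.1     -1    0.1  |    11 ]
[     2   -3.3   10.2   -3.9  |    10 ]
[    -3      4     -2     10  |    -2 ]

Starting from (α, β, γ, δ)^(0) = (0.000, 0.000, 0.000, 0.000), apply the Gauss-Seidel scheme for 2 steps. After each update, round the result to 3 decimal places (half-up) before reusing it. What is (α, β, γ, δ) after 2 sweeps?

(0.392, 1.165, 1.225, -0.303)

Iteration 1:
  α = (2 - (-0.1)·0.000 - (0.9)·0.000 - (1.1)·0.000) / (3.1) = 0.645
  β = (11 - (4)·0.645 - (-1)·0.000 - (0.1)·0.000) / (9.1) = 0.925
  γ = (10 - (2)·0.645 - (-3.3)·0.925 - (-3.9)·0.000) / (10.2) = 1.153
  δ = (-2 - (-3)·0.645 - (4)·0.925 - (-2)·1.153) / (10) = -0.146
Iteration 2:
  α = (2 - (-0.1)·0.925 - (0.9)·1.153 - (1.1)·-0.146) / (3.1) = 0.392
  β = (11 - (4)·0.392 - (-1)·1.153 - (0.1)·-0.146) / (9.1) = 1.165
  γ = (10 - (2)·0.392 - (-3.3)·1.165 - (-3.9)·-0.146) / (10.2) = 1.225
  δ = (-2 - (-3)·0.392 - (4)·1.165 - (-2)·1.225) / (10) = -0.303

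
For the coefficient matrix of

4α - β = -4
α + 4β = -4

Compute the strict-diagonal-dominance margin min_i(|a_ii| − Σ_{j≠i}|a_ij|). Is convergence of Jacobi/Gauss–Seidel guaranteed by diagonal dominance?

row 1: |4| − (1) = 3
row 2: |4| − (1) = 3
minimum over rows = 3 → strictly diagonally dominant (convergence guaranteed)

3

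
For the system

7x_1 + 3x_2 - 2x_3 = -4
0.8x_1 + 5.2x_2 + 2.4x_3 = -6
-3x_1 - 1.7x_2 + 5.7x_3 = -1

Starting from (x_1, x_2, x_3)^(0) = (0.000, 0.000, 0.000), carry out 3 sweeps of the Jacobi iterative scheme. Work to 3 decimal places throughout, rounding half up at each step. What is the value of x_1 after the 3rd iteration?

Iteration 1:
  x_1 = (-4 - (3)·0.000 - (-2)·0.000) / (7) = -0.571
  x_2 = (-6 - (0.8)·0.000 - (2.4)·0.000) / (5.2) = -1.154
  x_3 = (-1 - (-3)·0.000 - (-1.7)·0.000) / (5.7) = -0.175
Iteration 2:
  x_1 = (-4 - (3)·-1.154 - (-2)·-0.175) / (7) = -0.127
  x_2 = (-6 - (0.8)·-0.571 - (2.4)·-0.175) / (5.2) = -0.985
  x_3 = (-1 - (-3)·-0.571 - (-1.7)·-1.154) / (5.7) = -0.820
Iteration 3:
  x_1 = (-4 - (3)·-0.985 - (-2)·-0.820) / (7) = -0.384
  x_2 = (-6 - (0.8)·-0.127 - (2.4)·-0.820) / (5.2) = -0.756
  x_3 = (-1 - (-3)·-0.127 - (-1.7)·-0.985) / (5.7) = -0.536

-0.384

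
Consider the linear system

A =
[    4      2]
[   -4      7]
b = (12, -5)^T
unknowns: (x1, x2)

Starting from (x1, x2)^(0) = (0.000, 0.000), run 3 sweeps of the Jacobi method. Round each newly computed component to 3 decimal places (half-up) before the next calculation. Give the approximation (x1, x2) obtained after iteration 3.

Iteration 1:
  x1 = (12 - (2)·0.000) / (4) = 3.000
  x2 = (-5 - (-4)·0.000) / (7) = -0.714
Iteration 2:
  x1 = (12 - (2)·-0.714) / (4) = 3.357
  x2 = (-5 - (-4)·3.000) / (7) = 1.000
Iteration 3:
  x1 = (12 - (2)·1.000) / (4) = 2.500
  x2 = (-5 - (-4)·3.357) / (7) = 1.204

(2.500, 1.204)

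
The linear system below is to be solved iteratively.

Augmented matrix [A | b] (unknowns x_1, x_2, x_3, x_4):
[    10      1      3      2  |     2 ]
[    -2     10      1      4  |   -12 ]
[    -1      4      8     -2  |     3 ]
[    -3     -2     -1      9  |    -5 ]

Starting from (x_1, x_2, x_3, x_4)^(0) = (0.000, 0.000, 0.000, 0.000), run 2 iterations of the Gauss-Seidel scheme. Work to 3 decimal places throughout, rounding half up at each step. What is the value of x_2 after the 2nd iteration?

Iteration 1:
  x_1 = (2 - (1)·0.000 - (3)·0.000 - (2)·0.000) / (10) = 0.200
  x_2 = (-12 - (-2)·0.200 - (1)·0.000 - (4)·0.000) / (10) = -1.160
  x_3 = (3 - (-1)·0.200 - (4)·-1.160 - (-2)·0.000) / (8) = 0.980
  x_4 = (-5 - (-3)·0.200 - (-2)·-1.160 - (-1)·0.980) / (9) = -0.638
Iteration 2:
  x_1 = (2 - (1)·-1.160 - (3)·0.980 - (2)·-0.638) / (10) = 0.150
  x_2 = (-12 - (-2)·0.150 - (1)·0.980 - (4)·-0.638) / (10) = -1.013
  x_3 = (3 - (-1)·0.150 - (4)·-1.013 - (-2)·-0.638) / (8) = 0.741
  x_4 = (-5 - (-3)·0.150 - (-2)·-1.013 - (-1)·0.741) / (9) = -0.648

-1.013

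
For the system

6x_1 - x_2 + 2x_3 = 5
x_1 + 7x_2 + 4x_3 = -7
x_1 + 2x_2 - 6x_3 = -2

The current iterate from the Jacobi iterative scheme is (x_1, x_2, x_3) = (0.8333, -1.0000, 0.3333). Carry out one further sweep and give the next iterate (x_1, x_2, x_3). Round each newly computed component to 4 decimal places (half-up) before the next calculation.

One sweep:
  x_1 = (5 - (-1)·-1.0000 - (2)·0.3333) / (6) = 0.5556
  x_2 = (-7 - (1)·0.8333 - (4)·0.3333) / (7) = -1.3095
  x_3 = (-2 - (1)·0.8333 - (2)·-1.0000) / (-6) = 0.1389

(0.5556, -1.3095, 0.1389)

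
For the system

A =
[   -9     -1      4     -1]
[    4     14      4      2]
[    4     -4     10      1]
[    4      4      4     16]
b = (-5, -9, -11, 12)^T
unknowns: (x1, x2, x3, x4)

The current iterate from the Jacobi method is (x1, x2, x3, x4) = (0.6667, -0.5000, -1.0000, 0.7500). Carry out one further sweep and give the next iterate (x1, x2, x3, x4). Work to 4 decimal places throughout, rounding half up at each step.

(0.0833, -0.6548, -1.6417, 0.9583)

One sweep:
  x1 = (-5 - (-1)·-0.5000 - (4)·-1.0000 - (-1)·0.7500) / (-9) = 0.0833
  x2 = (-9 - (4)·0.6667 - (4)·-1.0000 - (2)·0.7500) / (14) = -0.6548
  x3 = (-11 - (4)·0.6667 - (-4)·-0.5000 - (1)·0.7500) / (10) = -1.6417
  x4 = (12 - (4)·0.6667 - (4)·-0.5000 - (4)·-1.0000) / (16) = 0.9583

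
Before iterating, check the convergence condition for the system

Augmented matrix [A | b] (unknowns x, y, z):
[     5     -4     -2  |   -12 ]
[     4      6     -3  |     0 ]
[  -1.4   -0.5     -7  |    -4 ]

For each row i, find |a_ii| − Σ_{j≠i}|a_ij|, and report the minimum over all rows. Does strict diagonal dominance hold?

-1

row 1: |5| − (4+2) = -1
row 2: |6| − (4+3) = -1
row 3: |-7| − (1.4+0.5) = 5.1
minimum over rows = -1 → not strictly diagonally dominant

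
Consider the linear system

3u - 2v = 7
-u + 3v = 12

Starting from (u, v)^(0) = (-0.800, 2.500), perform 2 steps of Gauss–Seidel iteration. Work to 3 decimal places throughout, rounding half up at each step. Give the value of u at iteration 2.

Iteration 1:
  u = (7 - (-2)·2.500) / (3) = 4.000
  v = (12 - (-1)·4.000) / (3) = 5.333
Iteration 2:
  u = (7 - (-2)·5.333) / (3) = 5.889
  v = (12 - (-1)·5.889) / (3) = 5.963

5.889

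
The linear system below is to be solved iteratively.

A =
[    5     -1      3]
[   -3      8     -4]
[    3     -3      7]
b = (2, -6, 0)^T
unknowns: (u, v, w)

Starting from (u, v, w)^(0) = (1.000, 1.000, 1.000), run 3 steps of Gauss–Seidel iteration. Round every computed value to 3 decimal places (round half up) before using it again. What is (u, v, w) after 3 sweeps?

(0.543, -0.774, -0.564)

Iteration 1:
  u = (2 - (-1)·1.000 - (3)·1.000) / (5) = 0.000
  v = (-6 - (-3)·0.000 - (-4)·1.000) / (8) = -0.250
  w = (0 - (3)·0.000 - (-3)·-0.250) / (7) = -0.107
Iteration 2:
  u = (2 - (-1)·-0.250 - (3)·-0.107) / (5) = 0.414
  v = (-6 - (-3)·0.414 - (-4)·-0.107) / (8) = -0.648
  w = (0 - (3)·0.414 - (-3)·-0.648) / (7) = -0.455
Iteration 3:
  u = (2 - (-1)·-0.648 - (3)·-0.455) / (5) = 0.543
  v = (-6 - (-3)·0.543 - (-4)·-0.455) / (8) = -0.774
  w = (0 - (3)·0.543 - (-3)·-0.774) / (7) = -0.564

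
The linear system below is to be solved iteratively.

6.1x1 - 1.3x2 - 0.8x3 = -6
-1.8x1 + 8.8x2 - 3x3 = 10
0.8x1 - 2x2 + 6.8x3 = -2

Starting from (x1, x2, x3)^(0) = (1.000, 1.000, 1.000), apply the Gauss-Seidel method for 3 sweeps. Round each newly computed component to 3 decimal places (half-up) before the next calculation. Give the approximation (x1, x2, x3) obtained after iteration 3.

(-0.745, 1.017, 0.093)

Iteration 1:
  x1 = (-6 - (-1.3)·1.000 - (-0.8)·1.000) / (6.1) = -0.639
  x2 = (10 - (-1.8)·-0.639 - (-3)·1.000) / (8.8) = 1.347
  x3 = (-2 - (0.8)·-0.639 - (-2)·1.347) / (6.8) = 0.177
Iteration 2:
  x1 = (-6 - (-1.3)·1.347 - (-0.8)·0.177) / (6.1) = -0.673
  x2 = (10 - (-1.8)·-0.673 - (-3)·0.177) / (8.8) = 1.059
  x3 = (-2 - (0.8)·-0.673 - (-2)·1.059) / (6.8) = 0.097
Iteration 3:
  x1 = (-6 - (-1.3)·1.059 - (-0.8)·0.097) / (6.1) = -0.745
  x2 = (10 - (-1.8)·-0.745 - (-3)·0.097) / (8.8) = 1.017
  x3 = (-2 - (0.8)·-0.745 - (-2)·1.017) / (6.8) = 0.093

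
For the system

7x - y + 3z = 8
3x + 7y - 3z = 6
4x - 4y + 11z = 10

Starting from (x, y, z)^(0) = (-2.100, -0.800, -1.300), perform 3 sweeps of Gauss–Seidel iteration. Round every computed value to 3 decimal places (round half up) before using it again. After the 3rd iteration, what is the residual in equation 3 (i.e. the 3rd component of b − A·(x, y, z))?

0.005

Iteration 1:
  x = (8 - (-1)·-0.800 - (3)·-1.300) / (7) = 1.586
  y = (6 - (3)·1.586 - (-3)·-1.300) / (7) = -0.380
  z = (10 - (4)·1.586 - (-4)·-0.380) / (11) = 0.194
Iteration 2:
  x = (8 - (-1)·-0.380 - (3)·0.194) / (7) = 1.005
  y = (6 - (3)·1.005 - (-3)·0.194) / (7) = 0.510
  z = (10 - (4)·1.005 - (-4)·0.510) / (11) = 0.729
Iteration 3:
  x = (8 - (-1)·0.510 - (3)·0.729) / (7) = 0.903
  y = (6 - (3)·0.903 - (-3)·0.729) / (7) = 0.783
  z = (10 - (4)·0.903 - (-4)·0.783) / (11) = 0.865
Residual b − A·x = (-0.133, 0.405, 0.005)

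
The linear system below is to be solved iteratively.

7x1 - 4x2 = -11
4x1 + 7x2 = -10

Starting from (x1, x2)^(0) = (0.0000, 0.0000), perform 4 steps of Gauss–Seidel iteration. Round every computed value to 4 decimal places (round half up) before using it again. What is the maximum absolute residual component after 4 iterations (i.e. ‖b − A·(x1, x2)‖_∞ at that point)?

0.0733

Iteration 1:
  x1 = (-11 - (-4)·0.0000) / (7) = -1.5714
  x2 = (-10 - (4)·-1.5714) / (7) = -0.5306
Iteration 2:
  x1 = (-11 - (-4)·-0.5306) / (7) = -1.8746
  x2 = (-10 - (4)·-1.8746) / (7) = -0.3574
Iteration 3:
  x1 = (-11 - (-4)·-0.3574) / (7) = -1.7757
  x2 = (-10 - (4)·-1.7757) / (7) = -0.4139
Iteration 4:
  x1 = (-11 - (-4)·-0.4139) / (7) = -1.8079
  x2 = (-10 - (4)·-1.8079) / (7) = -0.3955
Residual b − A·x = (0.0733, 0.0001); ∞-norm = 0.0733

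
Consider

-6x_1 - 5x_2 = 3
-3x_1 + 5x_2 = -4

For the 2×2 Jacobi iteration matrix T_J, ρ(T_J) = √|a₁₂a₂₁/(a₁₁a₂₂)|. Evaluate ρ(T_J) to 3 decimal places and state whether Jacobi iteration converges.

a₁₂a₂₁/(a₁₁a₂₂) = (-5)·(-3) / ((-6)·(5)) = -0.500000
ρ = √|-0.500000| = √0.500000 = 0.707
ρ < 1, so Jacobi converges

0.707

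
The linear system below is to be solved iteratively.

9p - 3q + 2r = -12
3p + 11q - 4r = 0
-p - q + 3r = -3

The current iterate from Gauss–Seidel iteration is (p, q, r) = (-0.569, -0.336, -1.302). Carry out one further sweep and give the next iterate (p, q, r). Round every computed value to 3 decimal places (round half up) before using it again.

One sweep:
  p = (-12 - (-3)·-0.336 - (2)·-1.302) / (9) = -1.156
  q = (0 - (3)·-1.156 - (-4)·-1.302) / (11) = -0.158
  r = (-3 - (-1)·-1.156 - (-1)·-0.158) / (3) = -1.438

(-1.156, -0.158, -1.438)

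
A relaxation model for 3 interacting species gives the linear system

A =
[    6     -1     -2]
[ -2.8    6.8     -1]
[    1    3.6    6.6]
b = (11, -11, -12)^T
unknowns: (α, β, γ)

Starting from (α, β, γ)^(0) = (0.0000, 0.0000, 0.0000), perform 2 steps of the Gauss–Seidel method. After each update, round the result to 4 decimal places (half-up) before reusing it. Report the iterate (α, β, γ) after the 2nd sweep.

Iteration 1:
  α = (11 - (-1)·0.0000 - (-2)·0.0000) / (6) = 1.8333
  β = (-11 - (-2.8)·1.8333 - (-1)·0.0000) / (6.8) = -0.8628
  γ = (-12 - (1)·1.8333 - (3.6)·-0.8628) / (6.6) = -1.6253
Iteration 2:
  α = (11 - (-1)·-0.8628 - (-2)·-1.6253) / (6) = 1.1478
  β = (-11 - (-2.8)·1.1478 - (-1)·-1.6253) / (6.8) = -1.3840
  γ = (-12 - (1)·1.1478 - (3.6)·-1.3840) / (6.6) = -1.2372

(1.1478, -1.3840, -1.2372)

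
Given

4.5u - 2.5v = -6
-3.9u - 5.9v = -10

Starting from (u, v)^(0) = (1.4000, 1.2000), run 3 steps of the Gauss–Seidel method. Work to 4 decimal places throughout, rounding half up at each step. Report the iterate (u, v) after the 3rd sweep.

(-0.3378, 1.9182)

Iteration 1:
  u = (-6 - (-2.5)·1.2000) / (4.5) = -0.6667
  v = (-10 - (-3.9)·-0.6667) / (-5.9) = 2.1356
Iteration 2:
  u = (-6 - (-2.5)·2.1356) / (4.5) = -0.1469
  v = (-10 - (-3.9)·-0.1469) / (-5.9) = 1.7920
Iteration 3:
  u = (-6 - (-2.5)·1.7920) / (4.5) = -0.3378
  v = (-10 - (-3.9)·-0.3378) / (-5.9) = 1.9182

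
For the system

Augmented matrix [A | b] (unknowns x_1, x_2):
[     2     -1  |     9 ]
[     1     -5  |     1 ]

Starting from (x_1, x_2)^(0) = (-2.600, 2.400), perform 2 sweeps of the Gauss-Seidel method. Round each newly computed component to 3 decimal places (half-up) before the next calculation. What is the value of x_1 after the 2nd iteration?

Iteration 1:
  x_1 = (9 - (-1)·2.400) / (2) = 5.700
  x_2 = (1 - (1)·5.700) / (-5) = 0.940
Iteration 2:
  x_1 = (9 - (-1)·0.940) / (2) = 4.970
  x_2 = (1 - (1)·4.970) / (-5) = 0.794

4.970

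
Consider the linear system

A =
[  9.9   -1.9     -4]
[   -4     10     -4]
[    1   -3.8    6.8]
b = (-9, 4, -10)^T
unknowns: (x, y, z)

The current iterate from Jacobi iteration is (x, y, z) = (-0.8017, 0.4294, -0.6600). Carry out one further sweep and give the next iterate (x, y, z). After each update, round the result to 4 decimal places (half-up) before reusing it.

One sweep:
  x = (-9 - (-1.9)·0.4294 - (-4)·-0.6600) / (9.9) = -1.0933
  y = (4 - (-4)·-0.8017 - (-4)·-0.6600) / (10) = -0.1847
  z = (-10 - (1)·-0.8017 - (-3.8)·0.4294) / (6.8) = -1.1127

(-1.0933, -0.1847, -1.1127)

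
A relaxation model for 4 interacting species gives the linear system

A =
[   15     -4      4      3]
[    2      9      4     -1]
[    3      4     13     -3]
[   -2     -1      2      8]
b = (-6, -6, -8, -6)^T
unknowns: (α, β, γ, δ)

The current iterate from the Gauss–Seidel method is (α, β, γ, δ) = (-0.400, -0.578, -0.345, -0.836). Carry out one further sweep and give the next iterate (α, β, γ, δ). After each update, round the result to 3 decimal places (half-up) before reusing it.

One sweep:
  α = (-6 - (-4)·-0.578 - (4)·-0.345 - (3)·-0.836) / (15) = -0.295
  β = (-6 - (2)·-0.295 - (4)·-0.345 - (-1)·-0.836) / (9) = -0.541
  γ = (-8 - (3)·-0.295 - (4)·-0.541 - (-3)·-0.836) / (13) = -0.574
  δ = (-6 - (-2)·-0.295 - (-1)·-0.541 - (2)·-0.574) / (8) = -0.748

(-0.295, -0.541, -0.574, -0.748)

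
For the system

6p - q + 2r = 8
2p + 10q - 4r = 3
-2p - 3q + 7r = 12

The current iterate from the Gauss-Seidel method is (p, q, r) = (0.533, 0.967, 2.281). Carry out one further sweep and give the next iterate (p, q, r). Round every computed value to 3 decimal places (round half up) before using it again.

(0.734, 1.066, 2.381)

One sweep:
  p = (8 - (-1)·0.967 - (2)·2.281) / (6) = 0.734
  q = (3 - (2)·0.734 - (-4)·2.281) / (10) = 1.066
  r = (12 - (-2)·0.734 - (-3)·1.066) / (7) = 2.381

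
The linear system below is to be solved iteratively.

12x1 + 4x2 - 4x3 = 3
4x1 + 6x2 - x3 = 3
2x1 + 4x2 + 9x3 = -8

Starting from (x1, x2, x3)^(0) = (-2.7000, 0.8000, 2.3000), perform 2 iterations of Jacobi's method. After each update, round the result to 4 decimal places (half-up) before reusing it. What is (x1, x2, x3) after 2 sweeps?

Iteration 1:
  x1 = (3 - (4)·0.8000 - (-4)·2.3000) / (12) = 0.7500
  x2 = (3 - (4)·-2.7000 - (-1)·2.3000) / (6) = 2.6833
  x3 = (-8 - (2)·-2.7000 - (4)·0.8000) / (9) = -0.6444
Iteration 2:
  x1 = (3 - (4)·2.6833 - (-4)·-0.6444) / (12) = -0.8592
  x2 = (3 - (4)·0.7500 - (-1)·-0.6444) / (6) = -0.1074
  x3 = (-8 - (2)·0.7500 - (4)·2.6833) / (9) = -2.2481

(-0.8592, -0.1074, -2.2481)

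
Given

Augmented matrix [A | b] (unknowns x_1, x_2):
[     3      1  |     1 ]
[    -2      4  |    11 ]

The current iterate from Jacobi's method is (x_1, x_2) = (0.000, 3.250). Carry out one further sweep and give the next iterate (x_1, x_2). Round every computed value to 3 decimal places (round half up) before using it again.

(-0.750, 2.750)

One sweep:
  x_1 = (1 - (1)·3.250) / (3) = -0.750
  x_2 = (11 - (-2)·0.000) / (4) = 2.750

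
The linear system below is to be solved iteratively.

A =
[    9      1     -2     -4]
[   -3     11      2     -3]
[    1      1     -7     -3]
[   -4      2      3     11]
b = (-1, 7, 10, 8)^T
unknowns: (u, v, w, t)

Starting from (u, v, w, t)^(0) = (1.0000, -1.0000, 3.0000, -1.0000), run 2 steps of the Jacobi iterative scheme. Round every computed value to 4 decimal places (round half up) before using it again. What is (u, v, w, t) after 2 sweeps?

Iteration 1:
  u = (-1 - (1)·-1.0000 - (-2)·3.0000 - (-4)·-1.0000) / (9) = 0.2222
  v = (7 - (-3)·1.0000 - (2)·3.0000 - (-3)·-1.0000) / (11) = 0.0909
  w = (10 - (1)·1.0000 - (1)·-1.0000 - (-3)·-1.0000) / (-7) = -1.0000
  t = (8 - (-4)·1.0000 - (2)·-1.0000 - (3)·3.0000) / (11) = 0.4545
Iteration 2:
  u = (-1 - (1)·0.0909 - (-2)·-1.0000 - (-4)·0.4545) / (9) = -0.1414
  v = (7 - (-3)·0.2222 - (2)·-1.0000 - (-3)·0.4545) / (11) = 1.0027
  w = (10 - (1)·0.2222 - (1)·0.0909 - (-3)·0.4545) / (-7) = -1.5786
  t = (8 - (-4)·0.2222 - (2)·0.0909 - (3)·-1.0000) / (11) = 1.0643

(-0.1414, 1.0027, -1.5786, 1.0643)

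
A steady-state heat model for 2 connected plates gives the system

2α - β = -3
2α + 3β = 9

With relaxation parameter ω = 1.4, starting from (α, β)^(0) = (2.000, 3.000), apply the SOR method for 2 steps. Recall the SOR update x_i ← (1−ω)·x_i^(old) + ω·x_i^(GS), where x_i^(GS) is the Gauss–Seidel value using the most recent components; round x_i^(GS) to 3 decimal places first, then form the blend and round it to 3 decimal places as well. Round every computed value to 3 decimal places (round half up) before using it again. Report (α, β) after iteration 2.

Iteration 1:
  α: GS value = (-3 - (-1)·3.000) / (2) = 0.000;  α ← (1−ω)·2.000 + ω·0.000 = -0.800
  β: GS value = (9 - (2)·-0.800) / (3) = 3.533;  β ← (1−ω)·3.000 + ω·3.533 = 3.746
Iteration 2:
  α: GS value = (-3 - (-1)·3.746) / (2) = 0.373;  α ← (1−ω)·-0.800 + ω·0.373 = 0.842
  β: GS value = (9 - (2)·0.842) / (3) = 2.439;  β ← (1−ω)·3.746 + ω·2.439 = 1.916

(0.842, 1.916)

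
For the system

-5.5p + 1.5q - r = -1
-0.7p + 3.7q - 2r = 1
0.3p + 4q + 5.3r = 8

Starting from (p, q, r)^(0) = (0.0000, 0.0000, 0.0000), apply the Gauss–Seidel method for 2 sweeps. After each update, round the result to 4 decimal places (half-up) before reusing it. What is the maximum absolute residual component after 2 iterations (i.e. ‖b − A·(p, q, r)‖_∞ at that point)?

Iteration 1:
  p = (-1 - (1.5)·0.0000 - (-1)·0.0000) / (-5.5) = 0.1818
  q = (1 - (-0.7)·0.1818 - (-2)·0.0000) / (3.7) = 0.3047
  r = (8 - (0.3)·0.1818 - (4)·0.3047) / (5.3) = 1.2692
Iteration 2:
  p = (-1 - (1.5)·0.3047 - (-1)·1.2692) / (-5.5) = 0.0342
  q = (1 - (-0.7)·0.0342 - (-2)·1.2692) / (3.7) = 0.9628
  r = (8 - (0.3)·0.0342 - (4)·0.9628) / (5.3) = 0.7809
Residual b − A·x = (-1.4752, -0.9766, -0.0002); ∞-norm = 1.4752

1.4752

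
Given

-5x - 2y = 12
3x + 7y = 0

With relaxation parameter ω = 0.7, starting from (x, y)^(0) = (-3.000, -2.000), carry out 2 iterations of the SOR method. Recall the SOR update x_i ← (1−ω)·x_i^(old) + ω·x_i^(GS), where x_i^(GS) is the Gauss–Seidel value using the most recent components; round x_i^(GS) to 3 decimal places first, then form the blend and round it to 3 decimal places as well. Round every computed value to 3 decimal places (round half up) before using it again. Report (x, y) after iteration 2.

Iteration 1:
  x: GS value = (12 - (-2)·-2.000) / (-5) = -1.600;  x ← (1−ω)·-3.000 + ω·-1.600 = -2.020
  y: GS value = (0 - (3)·-2.020) / (7) = 0.866;  y ← (1−ω)·-2.000 + ω·0.866 = 0.006
Iteration 2:
  x: GS value = (12 - (-2)·0.006) / (-5) = -2.402;  x ← (1−ω)·-2.020 + ω·-2.402 = -2.287
  y: GS value = (0 - (3)·-2.287) / (7) = 0.980;  y ← (1−ω)·0.006 + ω·0.980 = 0.688

(-2.287, 0.688)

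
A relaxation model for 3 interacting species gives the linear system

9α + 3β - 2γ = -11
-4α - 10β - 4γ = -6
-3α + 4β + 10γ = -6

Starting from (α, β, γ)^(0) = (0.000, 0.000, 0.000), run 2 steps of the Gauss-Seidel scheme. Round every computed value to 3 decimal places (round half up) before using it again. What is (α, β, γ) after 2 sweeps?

Iteration 1:
  α = (-11 - (3)·0.000 - (-2)·0.000) / (9) = -1.222
  β = (-6 - (-4)·-1.222 - (-4)·0.000) / (-10) = 1.089
  γ = (-6 - (-3)·-1.222 - (4)·1.089) / (10) = -1.402
Iteration 2:
  α = (-11 - (3)·1.089 - (-2)·-1.402) / (9) = -1.897
  β = (-6 - (-4)·-1.897 - (-4)·-1.402) / (-10) = 1.920
  γ = (-6 - (-3)·-1.897 - (4)·1.920) / (10) = -1.937

(-1.897, 1.920, -1.937)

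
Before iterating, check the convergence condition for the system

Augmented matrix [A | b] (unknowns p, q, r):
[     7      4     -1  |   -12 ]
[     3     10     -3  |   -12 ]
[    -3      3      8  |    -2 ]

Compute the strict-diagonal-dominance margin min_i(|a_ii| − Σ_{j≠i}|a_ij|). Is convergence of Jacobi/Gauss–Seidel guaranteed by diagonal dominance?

row 1: |7| − (4+1) = 2
row 2: |10| − (3+3) = 4
row 3: |8| − (3+3) = 2
minimum over rows = 2 → strictly diagonally dominant (convergence guaranteed)

2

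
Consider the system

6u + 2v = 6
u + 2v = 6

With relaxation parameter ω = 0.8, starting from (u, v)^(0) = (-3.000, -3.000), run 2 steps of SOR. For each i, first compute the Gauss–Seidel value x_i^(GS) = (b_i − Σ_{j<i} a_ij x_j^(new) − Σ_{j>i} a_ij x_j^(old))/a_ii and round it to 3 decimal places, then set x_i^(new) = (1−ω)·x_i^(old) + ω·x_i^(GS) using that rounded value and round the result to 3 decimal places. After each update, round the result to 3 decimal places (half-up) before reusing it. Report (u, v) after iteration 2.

(0.626, 2.430)

Iteration 1:
  u: GS value = (6 - (2)·-3.000) / (6) = 2.000;  u ← (1−ω)·-3.000 + ω·2.000 = 1.000
  v: GS value = (6 - (1)·1.000) / (2) = 2.500;  v ← (1−ω)·-3.000 + ω·2.500 = 1.400
Iteration 2:
  u: GS value = (6 - (2)·1.400) / (6) = 0.533;  u ← (1−ω)·1.000 + ω·0.533 = 0.626
  v: GS value = (6 - (1)·0.626) / (2) = 2.687;  v ← (1−ω)·1.400 + ω·2.687 = 2.430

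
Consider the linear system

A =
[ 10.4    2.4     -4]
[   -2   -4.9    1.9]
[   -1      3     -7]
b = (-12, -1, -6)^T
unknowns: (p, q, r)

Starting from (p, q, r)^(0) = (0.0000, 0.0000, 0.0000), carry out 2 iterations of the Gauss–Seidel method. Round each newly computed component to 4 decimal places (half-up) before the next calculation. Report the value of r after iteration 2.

Iteration 1:
  p = (-12 - (2.4)·0.0000 - (-4)·0.0000) / (10.4) = -1.1538
  q = (-1 - (-2)·-1.1538 - (1.9)·0.0000) / (-4.9) = 0.6750
  r = (-6 - (-1)·-1.1538 - (3)·0.6750) / (-7) = 1.3113
Iteration 2:
  p = (-12 - (2.4)·0.6750 - (-4)·1.3113) / (10.4) = -0.8053
  q = (-1 - (-2)·-0.8053 - (1.9)·1.3113) / (-4.9) = 1.0412
  r = (-6 - (-1)·-0.8053 - (3)·1.0412) / (-7) = 1.4184

1.4184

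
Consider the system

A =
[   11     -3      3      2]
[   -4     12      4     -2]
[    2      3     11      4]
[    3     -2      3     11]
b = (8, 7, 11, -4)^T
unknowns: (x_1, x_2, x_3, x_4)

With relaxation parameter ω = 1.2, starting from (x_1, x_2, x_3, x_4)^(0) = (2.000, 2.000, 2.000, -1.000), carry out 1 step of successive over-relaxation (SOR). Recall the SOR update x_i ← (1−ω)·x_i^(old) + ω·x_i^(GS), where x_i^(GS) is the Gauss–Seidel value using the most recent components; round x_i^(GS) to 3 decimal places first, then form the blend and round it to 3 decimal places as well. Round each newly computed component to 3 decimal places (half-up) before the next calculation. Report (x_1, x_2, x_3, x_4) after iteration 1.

(0.691, -0.424, 1.225, -0.956)

Iteration 1:
  x_1: GS value = (8 - (-3)·2.000 - (3)·2.000 - (2)·-1.000) / (11) = 0.909;  x_1 ← (1−ω)·2.000 + ω·0.909 = 0.691
  x_2: GS value = (7 - (-4)·0.691 - (4)·2.000 - (-2)·-1.000) / (12) = -0.020;  x_2 ← (1−ω)·2.000 + ω·-0.020 = -0.424
  x_3: GS value = (11 - (2)·0.691 - (3)·-0.424 - (4)·-1.000) / (11) = 1.354;  x_3 ← (1−ω)·2.000 + ω·1.354 = 1.225
  x_4: GS value = (-4 - (3)·0.691 - (-2)·-0.424 - (3)·1.225) / (11) = -0.963;  x_4 ← (1−ω)·-1.000 + ω·-0.963 = -0.956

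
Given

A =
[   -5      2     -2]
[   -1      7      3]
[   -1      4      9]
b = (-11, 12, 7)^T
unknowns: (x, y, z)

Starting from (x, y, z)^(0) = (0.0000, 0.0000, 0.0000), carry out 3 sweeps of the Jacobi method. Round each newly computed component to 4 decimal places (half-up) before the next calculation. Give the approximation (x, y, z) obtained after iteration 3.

(2.7740, 1.9705, 0.3104)

Iteration 1:
  x = (-11 - (2)·0.0000 - (-2)·0.0000) / (-5) = 2.2000
  y = (12 - (-1)·0.0000 - (3)·0.0000) / (7) = 1.7143
  z = (7 - (-1)·0.0000 - (4)·0.0000) / (9) = 0.7778
Iteration 2:
  x = (-11 - (2)·1.7143 - (-2)·0.7778) / (-5) = 2.5746
  y = (12 - (-1)·2.2000 - (3)·0.7778) / (7) = 1.6952
  z = (7 - (-1)·2.2000 - (4)·1.7143) / (9) = 0.2603
Iteration 3:
  x = (-11 - (2)·1.6952 - (-2)·0.2603) / (-5) = 2.7740
  y = (12 - (-1)·2.5746 - (3)·0.2603) / (7) = 1.9705
  z = (7 - (-1)·2.5746 - (4)·1.6952) / (9) = 0.3104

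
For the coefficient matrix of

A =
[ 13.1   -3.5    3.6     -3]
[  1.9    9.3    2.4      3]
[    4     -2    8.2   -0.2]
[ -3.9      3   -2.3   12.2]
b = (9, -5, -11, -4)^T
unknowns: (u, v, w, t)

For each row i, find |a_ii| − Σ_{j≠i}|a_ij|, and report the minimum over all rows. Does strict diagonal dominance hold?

2

row 1: |13.1| − (3.5+3.6+3) = 3
row 2: |9.3| − (1.9+2.4+3) = 2
row 3: |8.2| − (4+2+0.2) = 2
row 4: |12.2| − (3.9+3+2.3) = 3
minimum over rows = 2 → strictly diagonally dominant (convergence guaranteed)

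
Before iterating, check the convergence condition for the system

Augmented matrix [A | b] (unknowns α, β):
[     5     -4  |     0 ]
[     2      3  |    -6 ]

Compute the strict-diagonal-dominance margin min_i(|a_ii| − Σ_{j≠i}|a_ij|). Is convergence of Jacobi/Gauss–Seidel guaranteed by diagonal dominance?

1

row 1: |5| − (4) = 1
row 2: |3| − (2) = 1
minimum over rows = 1 → strictly diagonally dominant (convergence guaranteed)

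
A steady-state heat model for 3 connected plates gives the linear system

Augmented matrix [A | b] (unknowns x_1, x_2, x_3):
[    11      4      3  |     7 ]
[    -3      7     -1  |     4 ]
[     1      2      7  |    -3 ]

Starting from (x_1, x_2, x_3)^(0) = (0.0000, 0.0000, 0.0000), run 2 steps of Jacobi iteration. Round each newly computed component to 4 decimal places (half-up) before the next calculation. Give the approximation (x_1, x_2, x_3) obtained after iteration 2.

(0.5455, 0.7829, -0.6827)

Iteration 1:
  x_1 = (7 - (4)·0.0000 - (3)·0.0000) / (11) = 0.6364
  x_2 = (4 - (-3)·0.0000 - (-1)·0.0000) / (7) = 0.5714
  x_3 = (-3 - (1)·0.0000 - (2)·0.0000) / (7) = -0.4286
Iteration 2:
  x_1 = (7 - (4)·0.5714 - (3)·-0.4286) / (11) = 0.5455
  x_2 = (4 - (-3)·0.6364 - (-1)·-0.4286) / (7) = 0.7829
  x_3 = (-3 - (1)·0.6364 - (2)·0.5714) / (7) = -0.6827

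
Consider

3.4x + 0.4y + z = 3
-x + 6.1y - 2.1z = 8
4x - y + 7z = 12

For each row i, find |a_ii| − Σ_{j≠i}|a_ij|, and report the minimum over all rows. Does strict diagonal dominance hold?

row 1: |3.4| − (0.4+1) = 2
row 2: |6.1| − (1+2.1) = 3
row 3: |7| − (4+1) = 2
minimum over rows = 2 → strictly diagonally dominant (convergence guaranteed)

2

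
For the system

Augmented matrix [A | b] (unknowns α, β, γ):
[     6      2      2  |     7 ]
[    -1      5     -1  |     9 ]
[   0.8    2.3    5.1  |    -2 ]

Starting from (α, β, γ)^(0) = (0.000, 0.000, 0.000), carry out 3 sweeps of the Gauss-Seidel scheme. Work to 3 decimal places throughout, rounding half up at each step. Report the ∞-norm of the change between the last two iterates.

0.052

Iteration 1:
  α = (7 - (2)·0.000 - (2)·0.000) / (6) = 1.167
  β = (9 - (-1)·1.167 - (-1)·0.000) / (5) = 2.033
  γ = (-2 - (0.8)·1.167 - (2.3)·2.033) / (5.1) = -1.492
Iteration 2:
  α = (7 - (2)·2.033 - (2)·-1.492) / (6) = 0.986
  β = (9 - (-1)·0.986 - (-1)·-1.492) / (5) = 1.699
  γ = (-2 - (0.8)·0.986 - (2.3)·1.699) / (5.1) = -1.313
Iteration 3:
  α = (7 - (2)·1.699 - (2)·-1.313) / (6) = 1.038
  β = (9 - (-1)·1.038 - (-1)·-1.313) / (5) = 1.745
  γ = (-2 - (0.8)·1.038 - (2.3)·1.745) / (5.1) = -1.342
Change: (0.052, 0.046, -0.029) → max |·| = 0.052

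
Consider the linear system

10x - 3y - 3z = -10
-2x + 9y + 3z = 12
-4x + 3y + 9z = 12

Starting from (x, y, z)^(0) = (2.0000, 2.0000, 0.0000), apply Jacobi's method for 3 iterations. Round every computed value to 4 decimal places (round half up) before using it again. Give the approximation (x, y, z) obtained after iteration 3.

Iteration 1:
  x = (-10 - (-3)·2.0000 - (-3)·0.0000) / (10) = -0.4000
  y = (12 - (-2)·2.0000 - (3)·0.0000) / (9) = 1.7778
  z = (12 - (-4)·2.0000 - (3)·2.0000) / (9) = 1.5556
Iteration 2:
  x = (-10 - (-3)·1.7778 - (-3)·1.5556) / (10) = 0.0000
  y = (12 - (-2)·-0.4000 - (3)·1.5556) / (9) = 0.7259
  z = (12 - (-4)·-0.4000 - (3)·1.7778) / (9) = 0.5630
Iteration 3:
  x = (-10 - (-3)·0.7259 - (-3)·0.5630) / (10) = -0.6133
  y = (12 - (-2)·0.0000 - (3)·0.5630) / (9) = 1.1457
  z = (12 - (-4)·0.0000 - (3)·0.7259) / (9) = 1.0914

(-0.6133, 1.1457, 1.0914)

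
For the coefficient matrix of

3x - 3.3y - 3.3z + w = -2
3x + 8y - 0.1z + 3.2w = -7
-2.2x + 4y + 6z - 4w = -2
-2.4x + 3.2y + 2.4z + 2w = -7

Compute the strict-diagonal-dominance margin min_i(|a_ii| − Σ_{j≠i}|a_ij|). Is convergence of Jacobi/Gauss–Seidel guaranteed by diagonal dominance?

row 1: |3| − (3.3+3.3+1) = -4.6
row 2: |8| − (3+0.1+3.2) = 1.7
row 3: |6| − (2.2+4+4) = -4.2
row 4: |2| − (2.4+3.2+2.4) = -6
minimum over rows = -6 → not strictly diagonally dominant

-6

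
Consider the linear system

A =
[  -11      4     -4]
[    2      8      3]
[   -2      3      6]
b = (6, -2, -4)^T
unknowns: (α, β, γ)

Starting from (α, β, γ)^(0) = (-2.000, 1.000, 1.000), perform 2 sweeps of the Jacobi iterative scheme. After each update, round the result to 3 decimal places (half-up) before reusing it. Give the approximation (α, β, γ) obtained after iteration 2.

Iteration 1:
  α = (6 - (4)·1.000 - (-4)·1.000) / (-11) = -0.545
  β = (-2 - (2)·-2.000 - (3)·1.000) / (8) = -0.125
  γ = (-4 - (-2)·-2.000 - (3)·1.000) / (6) = -1.833
Iteration 2:
  α = (6 - (4)·-0.125 - (-4)·-1.833) / (-11) = 0.076
  β = (-2 - (2)·-0.545 - (3)·-1.833) / (8) = 0.574
  γ = (-4 - (-2)·-0.545 - (3)·-0.125) / (6) = -0.786

(0.076, 0.574, -0.786)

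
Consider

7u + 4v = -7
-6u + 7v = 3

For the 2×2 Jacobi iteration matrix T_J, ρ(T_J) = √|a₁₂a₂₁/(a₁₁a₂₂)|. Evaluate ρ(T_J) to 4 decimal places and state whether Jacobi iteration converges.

0.6999

a₁₂a₂₁/(a₁₁a₂₂) = (4)·(-6) / ((7)·(7)) = -0.489796
ρ = √|-0.489796| = √0.489796 = 0.6999
ρ < 1, so Jacobi converges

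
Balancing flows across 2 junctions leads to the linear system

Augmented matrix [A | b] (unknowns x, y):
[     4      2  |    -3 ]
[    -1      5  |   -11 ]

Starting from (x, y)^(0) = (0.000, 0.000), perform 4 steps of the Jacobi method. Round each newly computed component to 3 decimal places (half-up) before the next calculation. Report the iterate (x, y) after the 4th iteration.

Iteration 1:
  x = (-3 - (2)·0.000) / (4) = -0.750
  y = (-11 - (-1)·0.000) / (5) = -2.200
Iteration 2:
  x = (-3 - (2)·-2.200) / (4) = 0.350
  y = (-11 - (-1)·-0.750) / (5) = -2.350
Iteration 3:
  x = (-3 - (2)·-2.350) / (4) = 0.425
  y = (-11 - (-1)·0.350) / (5) = -2.130
Iteration 4:
  x = (-3 - (2)·-2.130) / (4) = 0.315
  y = (-11 - (-1)·0.425) / (5) = -2.115

(0.315, -2.115)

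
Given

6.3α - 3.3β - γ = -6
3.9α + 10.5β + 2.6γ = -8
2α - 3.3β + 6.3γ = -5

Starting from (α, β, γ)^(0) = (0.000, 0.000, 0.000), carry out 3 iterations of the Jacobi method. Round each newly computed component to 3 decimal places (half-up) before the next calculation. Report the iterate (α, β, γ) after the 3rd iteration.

Iteration 1:
  α = (-6 - (-3.3)·0.000 - (-1)·0.000) / (6.3) = -0.952
  β = (-8 - (3.9)·0.000 - (2.6)·0.000) / (10.5) = -0.762
  γ = (-5 - (2)·0.000 - (-3.3)·0.000) / (6.3) = -0.794
Iteration 2:
  α = (-6 - (-3.3)·-0.762 - (-1)·-0.794) / (6.3) = -1.478
  β = (-8 - (3.9)·-0.952 - (2.6)·-0.794) / (10.5) = -0.212
  γ = (-5 - (2)·-0.952 - (-3.3)·-0.762) / (6.3) = -0.891
Iteration 3:
  α = (-6 - (-3.3)·-0.212 - (-1)·-0.891) / (6.3) = -1.205
  β = (-8 - (3.9)·-1.478 - (2.6)·-0.891) / (10.5) = 0.008
  γ = (-5 - (2)·-1.478 - (-3.3)·-0.212) / (6.3) = -0.435

(-1.205, 0.008, -0.435)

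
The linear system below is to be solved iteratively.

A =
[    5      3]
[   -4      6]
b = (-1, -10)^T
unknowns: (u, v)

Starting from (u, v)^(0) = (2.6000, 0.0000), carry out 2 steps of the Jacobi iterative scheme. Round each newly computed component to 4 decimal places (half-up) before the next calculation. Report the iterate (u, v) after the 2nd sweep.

(-0.2400, -1.8000)

Iteration 1:
  u = (-1 - (3)·0.0000) / (5) = -0.2000
  v = (-10 - (-4)·2.6000) / (6) = 0.0667
Iteration 2:
  u = (-1 - (3)·0.0667) / (5) = -0.2400
  v = (-10 - (-4)·-0.2000) / (6) = -1.8000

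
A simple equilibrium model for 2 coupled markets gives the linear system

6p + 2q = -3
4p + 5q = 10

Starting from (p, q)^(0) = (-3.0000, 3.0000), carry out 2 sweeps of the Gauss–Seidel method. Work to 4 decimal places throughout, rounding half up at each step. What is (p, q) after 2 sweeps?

(-1.5667, 3.2534)

Iteration 1:
  p = (-3 - (2)·3.0000) / (6) = -1.5000
  q = (10 - (4)·-1.5000) / (5) = 3.2000
Iteration 2:
  p = (-3 - (2)·3.2000) / (6) = -1.5667
  q = (10 - (4)·-1.5667) / (5) = 3.2534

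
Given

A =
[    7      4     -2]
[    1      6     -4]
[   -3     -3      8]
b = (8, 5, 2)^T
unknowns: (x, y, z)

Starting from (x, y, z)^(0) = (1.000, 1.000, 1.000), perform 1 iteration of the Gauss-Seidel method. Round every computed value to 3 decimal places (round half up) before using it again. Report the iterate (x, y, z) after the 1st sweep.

(0.857, 1.357, 1.080)

Iteration 1:
  x = (8 - (4)·1.000 - (-2)·1.000) / (7) = 0.857
  y = (5 - (1)·0.857 - (-4)·1.000) / (6) = 1.357
  z = (2 - (-3)·0.857 - (-3)·1.357) / (8) = 1.080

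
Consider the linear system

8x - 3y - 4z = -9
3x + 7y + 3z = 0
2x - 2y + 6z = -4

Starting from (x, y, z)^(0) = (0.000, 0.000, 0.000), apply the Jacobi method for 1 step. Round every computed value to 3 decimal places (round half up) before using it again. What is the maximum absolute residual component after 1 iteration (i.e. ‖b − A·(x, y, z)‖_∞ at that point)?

5.376

Iteration 1:
  x = (-9 - (-3)·0.000 - (-4)·0.000) / (8) = -1.125
  y = (0 - (3)·0.000 - (3)·0.000) / (7) = 0.000
  z = (-4 - (2)·0.000 - (-2)·0.000) / (6) = -0.667
Residual b − A·x = (-2.668, 5.376, 2.252); ∞-norm = 5.376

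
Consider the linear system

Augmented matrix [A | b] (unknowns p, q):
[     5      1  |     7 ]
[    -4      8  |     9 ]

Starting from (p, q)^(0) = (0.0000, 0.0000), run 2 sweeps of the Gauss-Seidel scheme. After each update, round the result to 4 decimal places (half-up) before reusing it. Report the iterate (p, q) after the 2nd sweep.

Iteration 1:
  p = (7 - (1)·0.0000) / (5) = 1.4000
  q = (9 - (-4)·1.4000) / (8) = 1.8250
Iteration 2:
  p = (7 - (1)·1.8250) / (5) = 1.0350
  q = (9 - (-4)·1.0350) / (8) = 1.6425

(1.0350, 1.6425)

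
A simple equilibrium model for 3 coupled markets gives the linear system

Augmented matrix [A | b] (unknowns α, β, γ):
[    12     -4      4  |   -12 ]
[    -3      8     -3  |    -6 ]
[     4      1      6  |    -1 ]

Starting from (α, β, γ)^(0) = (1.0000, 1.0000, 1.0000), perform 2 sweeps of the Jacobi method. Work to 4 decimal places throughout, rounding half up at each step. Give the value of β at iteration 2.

Iteration 1:
  α = (-12 - (-4)·1.0000 - (4)·1.0000) / (12) = -1.0000
  β = (-6 - (-3)·1.0000 - (-3)·1.0000) / (8) = 0.0000
  γ = (-1 - (4)·1.0000 - (1)·1.0000) / (6) = -1.0000
Iteration 2:
  α = (-12 - (-4)·0.0000 - (4)·-1.0000) / (12) = -0.6667
  β = (-6 - (-3)·-1.0000 - (-3)·-1.0000) / (8) = -1.5000
  γ = (-1 - (4)·-1.0000 - (1)·0.0000) / (6) = 0.5000

-1.5000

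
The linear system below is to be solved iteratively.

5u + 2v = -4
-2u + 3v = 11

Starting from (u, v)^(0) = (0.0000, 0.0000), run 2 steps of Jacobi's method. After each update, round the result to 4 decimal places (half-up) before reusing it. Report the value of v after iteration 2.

Iteration 1:
  u = (-4 - (2)·0.0000) / (5) = -0.8000
  v = (11 - (-2)·0.0000) / (3) = 3.6667
Iteration 2:
  u = (-4 - (2)·3.6667) / (5) = -2.2667
  v = (11 - (-2)·-0.8000) / (3) = 3.1333

3.1333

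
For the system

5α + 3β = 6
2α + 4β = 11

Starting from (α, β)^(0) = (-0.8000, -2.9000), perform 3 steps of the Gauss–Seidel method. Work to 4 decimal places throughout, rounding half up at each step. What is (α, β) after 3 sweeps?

Iteration 1:
  α = (6 - (3)·-2.9000) / (5) = 2.9400
  β = (11 - (2)·2.9400) / (4) = 1.2800
Iteration 2:
  α = (6 - (3)·1.2800) / (5) = 0.4320
  β = (11 - (2)·0.4320) / (4) = 2.5340
Iteration 3:
  α = (6 - (3)·2.5340) / (5) = -0.3204
  β = (11 - (2)·-0.3204) / (4) = 2.9102

(-0.3204, 2.9102)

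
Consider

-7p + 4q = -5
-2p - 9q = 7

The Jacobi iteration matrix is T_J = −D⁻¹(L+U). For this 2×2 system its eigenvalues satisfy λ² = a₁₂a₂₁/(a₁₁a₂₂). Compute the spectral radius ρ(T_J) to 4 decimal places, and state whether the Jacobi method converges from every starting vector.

0.3563

a₁₂a₂₁/(a₁₁a₂₂) = (4)·(-2) / ((-7)·(-9)) = -0.126984
ρ = √|-0.126984| = √0.126984 = 0.3563
ρ < 1, so Jacobi converges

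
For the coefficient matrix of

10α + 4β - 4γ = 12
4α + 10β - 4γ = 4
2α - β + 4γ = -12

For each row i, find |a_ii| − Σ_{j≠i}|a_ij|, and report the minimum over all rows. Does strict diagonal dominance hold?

1

row 1: |10| − (4+4) = 2
row 2: |10| − (4+4) = 2
row 3: |4| − (2+1) = 1
minimum over rows = 1 → strictly diagonally dominant (convergence guaranteed)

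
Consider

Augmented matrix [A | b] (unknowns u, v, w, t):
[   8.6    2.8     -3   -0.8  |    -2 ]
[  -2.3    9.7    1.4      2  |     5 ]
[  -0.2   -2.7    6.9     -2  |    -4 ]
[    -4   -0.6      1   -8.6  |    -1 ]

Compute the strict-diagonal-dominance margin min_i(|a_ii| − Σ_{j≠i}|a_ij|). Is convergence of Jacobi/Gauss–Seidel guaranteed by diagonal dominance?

row 1: |8.6| − (2.8+3+0.8) = 2
row 2: |9.7| − (2.3+1.4+2) = 4
row 3: |6.9| − (0.2+2.7+2) = 2
row 4: |-8.6| − (4+0.6+1) = 3
minimum over rows = 2 → strictly diagonally dominant (convergence guaranteed)

2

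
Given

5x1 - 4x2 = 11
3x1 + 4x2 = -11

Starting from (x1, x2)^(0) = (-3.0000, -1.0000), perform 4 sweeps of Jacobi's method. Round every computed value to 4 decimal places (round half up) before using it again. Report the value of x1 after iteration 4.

-1.0800

Iteration 1:
  x1 = (11 - (-4)·-1.0000) / (5) = 1.4000
  x2 = (-11 - (3)·-3.0000) / (4) = -0.5000
Iteration 2:
  x1 = (11 - (-4)·-0.5000) / (5) = 1.8000
  x2 = (-11 - (3)·1.4000) / (4) = -3.8000
Iteration 3:
  x1 = (11 - (-4)·-3.8000) / (5) = -0.8400
  x2 = (-11 - (3)·1.8000) / (4) = -4.1000
Iteration 4:
  x1 = (11 - (-4)·-4.1000) / (5) = -1.0800
  x2 = (-11 - (3)·-0.8400) / (4) = -2.1200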